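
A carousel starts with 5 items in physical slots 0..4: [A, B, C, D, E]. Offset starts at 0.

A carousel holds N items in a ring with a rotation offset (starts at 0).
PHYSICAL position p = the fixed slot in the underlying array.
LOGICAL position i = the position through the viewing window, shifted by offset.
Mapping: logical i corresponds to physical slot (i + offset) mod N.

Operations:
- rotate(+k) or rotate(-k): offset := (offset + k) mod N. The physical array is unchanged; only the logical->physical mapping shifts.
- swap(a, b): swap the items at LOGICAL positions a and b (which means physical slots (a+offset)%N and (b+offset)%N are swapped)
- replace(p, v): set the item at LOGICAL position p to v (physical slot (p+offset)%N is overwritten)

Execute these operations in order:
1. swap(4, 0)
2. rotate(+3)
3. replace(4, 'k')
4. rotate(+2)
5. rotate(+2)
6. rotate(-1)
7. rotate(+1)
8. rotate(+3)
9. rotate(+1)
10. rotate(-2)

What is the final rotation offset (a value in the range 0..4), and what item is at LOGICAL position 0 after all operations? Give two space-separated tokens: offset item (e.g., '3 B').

Answer: 4 A

Derivation:
After op 1 (swap(4, 0)): offset=0, physical=[E,B,C,D,A], logical=[E,B,C,D,A]
After op 2 (rotate(+3)): offset=3, physical=[E,B,C,D,A], logical=[D,A,E,B,C]
After op 3 (replace(4, 'k')): offset=3, physical=[E,B,k,D,A], logical=[D,A,E,B,k]
After op 4 (rotate(+2)): offset=0, physical=[E,B,k,D,A], logical=[E,B,k,D,A]
After op 5 (rotate(+2)): offset=2, physical=[E,B,k,D,A], logical=[k,D,A,E,B]
After op 6 (rotate(-1)): offset=1, physical=[E,B,k,D,A], logical=[B,k,D,A,E]
After op 7 (rotate(+1)): offset=2, physical=[E,B,k,D,A], logical=[k,D,A,E,B]
After op 8 (rotate(+3)): offset=0, physical=[E,B,k,D,A], logical=[E,B,k,D,A]
After op 9 (rotate(+1)): offset=1, physical=[E,B,k,D,A], logical=[B,k,D,A,E]
After op 10 (rotate(-2)): offset=4, physical=[E,B,k,D,A], logical=[A,E,B,k,D]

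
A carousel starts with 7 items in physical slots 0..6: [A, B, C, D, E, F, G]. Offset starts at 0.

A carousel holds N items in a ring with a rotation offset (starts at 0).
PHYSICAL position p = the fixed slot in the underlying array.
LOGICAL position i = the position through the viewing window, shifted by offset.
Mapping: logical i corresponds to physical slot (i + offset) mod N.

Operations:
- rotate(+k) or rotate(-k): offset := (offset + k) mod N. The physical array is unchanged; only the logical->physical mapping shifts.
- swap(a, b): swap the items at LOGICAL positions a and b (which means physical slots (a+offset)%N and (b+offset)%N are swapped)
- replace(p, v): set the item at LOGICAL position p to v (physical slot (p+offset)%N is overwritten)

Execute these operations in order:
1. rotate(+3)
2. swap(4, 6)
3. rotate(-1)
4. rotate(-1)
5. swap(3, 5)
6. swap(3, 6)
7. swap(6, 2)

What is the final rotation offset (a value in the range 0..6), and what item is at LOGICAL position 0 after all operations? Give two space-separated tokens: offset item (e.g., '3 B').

After op 1 (rotate(+3)): offset=3, physical=[A,B,C,D,E,F,G], logical=[D,E,F,G,A,B,C]
After op 2 (swap(4, 6)): offset=3, physical=[C,B,A,D,E,F,G], logical=[D,E,F,G,C,B,A]
After op 3 (rotate(-1)): offset=2, physical=[C,B,A,D,E,F,G], logical=[A,D,E,F,G,C,B]
After op 4 (rotate(-1)): offset=1, physical=[C,B,A,D,E,F,G], logical=[B,A,D,E,F,G,C]
After op 5 (swap(3, 5)): offset=1, physical=[C,B,A,D,G,F,E], logical=[B,A,D,G,F,E,C]
After op 6 (swap(3, 6)): offset=1, physical=[G,B,A,D,C,F,E], logical=[B,A,D,C,F,E,G]
After op 7 (swap(6, 2)): offset=1, physical=[D,B,A,G,C,F,E], logical=[B,A,G,C,F,E,D]

Answer: 1 B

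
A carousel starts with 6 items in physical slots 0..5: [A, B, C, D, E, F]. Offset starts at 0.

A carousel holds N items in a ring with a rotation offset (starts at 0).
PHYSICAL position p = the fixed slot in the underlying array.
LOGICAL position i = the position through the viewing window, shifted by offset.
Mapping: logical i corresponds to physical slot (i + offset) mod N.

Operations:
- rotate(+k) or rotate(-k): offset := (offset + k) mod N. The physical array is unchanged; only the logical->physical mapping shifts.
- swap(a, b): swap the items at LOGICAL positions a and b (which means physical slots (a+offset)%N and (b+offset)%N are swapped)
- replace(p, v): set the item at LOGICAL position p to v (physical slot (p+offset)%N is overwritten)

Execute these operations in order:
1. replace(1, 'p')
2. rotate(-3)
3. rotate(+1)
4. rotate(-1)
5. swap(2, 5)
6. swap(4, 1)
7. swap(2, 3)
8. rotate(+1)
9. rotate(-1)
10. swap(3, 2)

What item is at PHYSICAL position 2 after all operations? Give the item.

After op 1 (replace(1, 'p')): offset=0, physical=[A,p,C,D,E,F], logical=[A,p,C,D,E,F]
After op 2 (rotate(-3)): offset=3, physical=[A,p,C,D,E,F], logical=[D,E,F,A,p,C]
After op 3 (rotate(+1)): offset=4, physical=[A,p,C,D,E,F], logical=[E,F,A,p,C,D]
After op 4 (rotate(-1)): offset=3, physical=[A,p,C,D,E,F], logical=[D,E,F,A,p,C]
After op 5 (swap(2, 5)): offset=3, physical=[A,p,F,D,E,C], logical=[D,E,C,A,p,F]
After op 6 (swap(4, 1)): offset=3, physical=[A,E,F,D,p,C], logical=[D,p,C,A,E,F]
After op 7 (swap(2, 3)): offset=3, physical=[C,E,F,D,p,A], logical=[D,p,A,C,E,F]
After op 8 (rotate(+1)): offset=4, physical=[C,E,F,D,p,A], logical=[p,A,C,E,F,D]
After op 9 (rotate(-1)): offset=3, physical=[C,E,F,D,p,A], logical=[D,p,A,C,E,F]
After op 10 (swap(3, 2)): offset=3, physical=[A,E,F,D,p,C], logical=[D,p,C,A,E,F]

Answer: F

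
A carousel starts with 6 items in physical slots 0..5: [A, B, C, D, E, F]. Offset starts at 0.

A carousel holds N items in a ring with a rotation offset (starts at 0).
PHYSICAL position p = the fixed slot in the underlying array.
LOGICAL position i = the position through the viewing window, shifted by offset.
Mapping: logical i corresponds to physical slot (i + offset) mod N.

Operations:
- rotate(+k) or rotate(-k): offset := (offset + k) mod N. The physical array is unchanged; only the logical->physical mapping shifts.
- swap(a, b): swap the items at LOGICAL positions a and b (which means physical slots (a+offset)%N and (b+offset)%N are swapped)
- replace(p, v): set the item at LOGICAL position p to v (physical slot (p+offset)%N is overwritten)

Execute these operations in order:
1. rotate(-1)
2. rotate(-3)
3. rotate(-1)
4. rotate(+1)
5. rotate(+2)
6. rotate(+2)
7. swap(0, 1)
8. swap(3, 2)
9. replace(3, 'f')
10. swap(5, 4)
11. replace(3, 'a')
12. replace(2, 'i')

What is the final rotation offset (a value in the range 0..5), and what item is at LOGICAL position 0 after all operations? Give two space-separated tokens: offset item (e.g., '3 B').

Answer: 0 B

Derivation:
After op 1 (rotate(-1)): offset=5, physical=[A,B,C,D,E,F], logical=[F,A,B,C,D,E]
After op 2 (rotate(-3)): offset=2, physical=[A,B,C,D,E,F], logical=[C,D,E,F,A,B]
After op 3 (rotate(-1)): offset=1, physical=[A,B,C,D,E,F], logical=[B,C,D,E,F,A]
After op 4 (rotate(+1)): offset=2, physical=[A,B,C,D,E,F], logical=[C,D,E,F,A,B]
After op 5 (rotate(+2)): offset=4, physical=[A,B,C,D,E,F], logical=[E,F,A,B,C,D]
After op 6 (rotate(+2)): offset=0, physical=[A,B,C,D,E,F], logical=[A,B,C,D,E,F]
After op 7 (swap(0, 1)): offset=0, physical=[B,A,C,D,E,F], logical=[B,A,C,D,E,F]
After op 8 (swap(3, 2)): offset=0, physical=[B,A,D,C,E,F], logical=[B,A,D,C,E,F]
After op 9 (replace(3, 'f')): offset=0, physical=[B,A,D,f,E,F], logical=[B,A,D,f,E,F]
After op 10 (swap(5, 4)): offset=0, physical=[B,A,D,f,F,E], logical=[B,A,D,f,F,E]
After op 11 (replace(3, 'a')): offset=0, physical=[B,A,D,a,F,E], logical=[B,A,D,a,F,E]
After op 12 (replace(2, 'i')): offset=0, physical=[B,A,i,a,F,E], logical=[B,A,i,a,F,E]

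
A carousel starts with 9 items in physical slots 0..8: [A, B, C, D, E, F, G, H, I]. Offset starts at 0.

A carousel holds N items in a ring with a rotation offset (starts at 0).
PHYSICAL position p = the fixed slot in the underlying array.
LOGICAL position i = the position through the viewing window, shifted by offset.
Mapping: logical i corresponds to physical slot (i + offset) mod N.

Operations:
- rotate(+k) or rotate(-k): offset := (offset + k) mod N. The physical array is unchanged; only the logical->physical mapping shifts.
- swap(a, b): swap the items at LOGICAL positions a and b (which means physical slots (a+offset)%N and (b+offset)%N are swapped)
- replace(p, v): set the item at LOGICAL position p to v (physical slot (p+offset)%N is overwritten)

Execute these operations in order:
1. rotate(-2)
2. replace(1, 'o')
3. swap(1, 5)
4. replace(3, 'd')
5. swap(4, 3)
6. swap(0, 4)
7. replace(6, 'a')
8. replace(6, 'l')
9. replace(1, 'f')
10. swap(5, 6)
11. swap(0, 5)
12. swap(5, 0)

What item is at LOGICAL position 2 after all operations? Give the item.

After op 1 (rotate(-2)): offset=7, physical=[A,B,C,D,E,F,G,H,I], logical=[H,I,A,B,C,D,E,F,G]
After op 2 (replace(1, 'o')): offset=7, physical=[A,B,C,D,E,F,G,H,o], logical=[H,o,A,B,C,D,E,F,G]
After op 3 (swap(1, 5)): offset=7, physical=[A,B,C,o,E,F,G,H,D], logical=[H,D,A,B,C,o,E,F,G]
After op 4 (replace(3, 'd')): offset=7, physical=[A,d,C,o,E,F,G,H,D], logical=[H,D,A,d,C,o,E,F,G]
After op 5 (swap(4, 3)): offset=7, physical=[A,C,d,o,E,F,G,H,D], logical=[H,D,A,C,d,o,E,F,G]
After op 6 (swap(0, 4)): offset=7, physical=[A,C,H,o,E,F,G,d,D], logical=[d,D,A,C,H,o,E,F,G]
After op 7 (replace(6, 'a')): offset=7, physical=[A,C,H,o,a,F,G,d,D], logical=[d,D,A,C,H,o,a,F,G]
After op 8 (replace(6, 'l')): offset=7, physical=[A,C,H,o,l,F,G,d,D], logical=[d,D,A,C,H,o,l,F,G]
After op 9 (replace(1, 'f')): offset=7, physical=[A,C,H,o,l,F,G,d,f], logical=[d,f,A,C,H,o,l,F,G]
After op 10 (swap(5, 6)): offset=7, physical=[A,C,H,l,o,F,G,d,f], logical=[d,f,A,C,H,l,o,F,G]
After op 11 (swap(0, 5)): offset=7, physical=[A,C,H,d,o,F,G,l,f], logical=[l,f,A,C,H,d,o,F,G]
After op 12 (swap(5, 0)): offset=7, physical=[A,C,H,l,o,F,G,d,f], logical=[d,f,A,C,H,l,o,F,G]

Answer: A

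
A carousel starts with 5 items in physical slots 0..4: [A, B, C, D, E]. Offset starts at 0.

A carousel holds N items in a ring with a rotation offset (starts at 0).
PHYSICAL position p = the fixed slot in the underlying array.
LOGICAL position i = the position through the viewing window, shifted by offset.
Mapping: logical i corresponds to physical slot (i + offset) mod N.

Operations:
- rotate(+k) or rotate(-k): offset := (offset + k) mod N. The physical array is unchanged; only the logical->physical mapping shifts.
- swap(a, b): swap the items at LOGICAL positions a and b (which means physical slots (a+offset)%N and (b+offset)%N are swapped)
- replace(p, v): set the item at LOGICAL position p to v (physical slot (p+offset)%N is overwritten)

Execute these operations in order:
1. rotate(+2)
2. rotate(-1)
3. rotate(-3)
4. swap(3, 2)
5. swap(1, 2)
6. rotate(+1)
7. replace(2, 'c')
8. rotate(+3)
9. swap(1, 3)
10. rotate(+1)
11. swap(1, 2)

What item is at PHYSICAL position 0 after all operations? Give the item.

After op 1 (rotate(+2)): offset=2, physical=[A,B,C,D,E], logical=[C,D,E,A,B]
After op 2 (rotate(-1)): offset=1, physical=[A,B,C,D,E], logical=[B,C,D,E,A]
After op 3 (rotate(-3)): offset=3, physical=[A,B,C,D,E], logical=[D,E,A,B,C]
After op 4 (swap(3, 2)): offset=3, physical=[B,A,C,D,E], logical=[D,E,B,A,C]
After op 5 (swap(1, 2)): offset=3, physical=[E,A,C,D,B], logical=[D,B,E,A,C]
After op 6 (rotate(+1)): offset=4, physical=[E,A,C,D,B], logical=[B,E,A,C,D]
After op 7 (replace(2, 'c')): offset=4, physical=[E,c,C,D,B], logical=[B,E,c,C,D]
After op 8 (rotate(+3)): offset=2, physical=[E,c,C,D,B], logical=[C,D,B,E,c]
After op 9 (swap(1, 3)): offset=2, physical=[D,c,C,E,B], logical=[C,E,B,D,c]
After op 10 (rotate(+1)): offset=3, physical=[D,c,C,E,B], logical=[E,B,D,c,C]
After op 11 (swap(1, 2)): offset=3, physical=[B,c,C,E,D], logical=[E,D,B,c,C]

Answer: B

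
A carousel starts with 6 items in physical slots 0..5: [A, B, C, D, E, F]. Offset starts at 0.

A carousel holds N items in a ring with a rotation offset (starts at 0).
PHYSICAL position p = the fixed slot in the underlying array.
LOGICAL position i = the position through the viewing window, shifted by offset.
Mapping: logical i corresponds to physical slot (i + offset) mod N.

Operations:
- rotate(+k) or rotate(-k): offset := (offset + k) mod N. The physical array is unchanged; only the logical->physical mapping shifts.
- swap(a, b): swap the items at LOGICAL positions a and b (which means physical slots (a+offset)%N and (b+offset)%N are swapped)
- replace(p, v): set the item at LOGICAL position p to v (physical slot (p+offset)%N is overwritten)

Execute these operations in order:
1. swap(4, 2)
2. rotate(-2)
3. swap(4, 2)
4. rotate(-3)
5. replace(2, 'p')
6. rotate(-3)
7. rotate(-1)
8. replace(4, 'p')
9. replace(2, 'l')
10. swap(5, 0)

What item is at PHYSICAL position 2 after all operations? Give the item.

Answer: p

Derivation:
After op 1 (swap(4, 2)): offset=0, physical=[A,B,E,D,C,F], logical=[A,B,E,D,C,F]
After op 2 (rotate(-2)): offset=4, physical=[A,B,E,D,C,F], logical=[C,F,A,B,E,D]
After op 3 (swap(4, 2)): offset=4, physical=[E,B,A,D,C,F], logical=[C,F,E,B,A,D]
After op 4 (rotate(-3)): offset=1, physical=[E,B,A,D,C,F], logical=[B,A,D,C,F,E]
After op 5 (replace(2, 'p')): offset=1, physical=[E,B,A,p,C,F], logical=[B,A,p,C,F,E]
After op 6 (rotate(-3)): offset=4, physical=[E,B,A,p,C,F], logical=[C,F,E,B,A,p]
After op 7 (rotate(-1)): offset=3, physical=[E,B,A,p,C,F], logical=[p,C,F,E,B,A]
After op 8 (replace(4, 'p')): offset=3, physical=[E,p,A,p,C,F], logical=[p,C,F,E,p,A]
After op 9 (replace(2, 'l')): offset=3, physical=[E,p,A,p,C,l], logical=[p,C,l,E,p,A]
After op 10 (swap(5, 0)): offset=3, physical=[E,p,p,A,C,l], logical=[A,C,l,E,p,p]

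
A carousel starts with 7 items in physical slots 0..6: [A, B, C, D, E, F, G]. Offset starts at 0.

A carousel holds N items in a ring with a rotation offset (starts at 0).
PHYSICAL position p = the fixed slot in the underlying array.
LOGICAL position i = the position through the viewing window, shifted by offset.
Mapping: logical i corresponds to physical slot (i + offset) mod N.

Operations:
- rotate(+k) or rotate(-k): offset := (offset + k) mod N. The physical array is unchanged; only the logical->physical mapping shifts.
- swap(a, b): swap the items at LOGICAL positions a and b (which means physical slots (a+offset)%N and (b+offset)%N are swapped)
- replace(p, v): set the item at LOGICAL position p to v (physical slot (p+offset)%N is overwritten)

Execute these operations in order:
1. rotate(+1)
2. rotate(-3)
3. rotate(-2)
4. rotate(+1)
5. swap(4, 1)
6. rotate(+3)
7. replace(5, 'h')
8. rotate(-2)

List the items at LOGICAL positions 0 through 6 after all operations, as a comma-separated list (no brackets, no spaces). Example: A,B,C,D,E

After op 1 (rotate(+1)): offset=1, physical=[A,B,C,D,E,F,G], logical=[B,C,D,E,F,G,A]
After op 2 (rotate(-3)): offset=5, physical=[A,B,C,D,E,F,G], logical=[F,G,A,B,C,D,E]
After op 3 (rotate(-2)): offset=3, physical=[A,B,C,D,E,F,G], logical=[D,E,F,G,A,B,C]
After op 4 (rotate(+1)): offset=4, physical=[A,B,C,D,E,F,G], logical=[E,F,G,A,B,C,D]
After op 5 (swap(4, 1)): offset=4, physical=[A,F,C,D,E,B,G], logical=[E,B,G,A,F,C,D]
After op 6 (rotate(+3)): offset=0, physical=[A,F,C,D,E,B,G], logical=[A,F,C,D,E,B,G]
After op 7 (replace(5, 'h')): offset=0, physical=[A,F,C,D,E,h,G], logical=[A,F,C,D,E,h,G]
After op 8 (rotate(-2)): offset=5, physical=[A,F,C,D,E,h,G], logical=[h,G,A,F,C,D,E]

Answer: h,G,A,F,C,D,E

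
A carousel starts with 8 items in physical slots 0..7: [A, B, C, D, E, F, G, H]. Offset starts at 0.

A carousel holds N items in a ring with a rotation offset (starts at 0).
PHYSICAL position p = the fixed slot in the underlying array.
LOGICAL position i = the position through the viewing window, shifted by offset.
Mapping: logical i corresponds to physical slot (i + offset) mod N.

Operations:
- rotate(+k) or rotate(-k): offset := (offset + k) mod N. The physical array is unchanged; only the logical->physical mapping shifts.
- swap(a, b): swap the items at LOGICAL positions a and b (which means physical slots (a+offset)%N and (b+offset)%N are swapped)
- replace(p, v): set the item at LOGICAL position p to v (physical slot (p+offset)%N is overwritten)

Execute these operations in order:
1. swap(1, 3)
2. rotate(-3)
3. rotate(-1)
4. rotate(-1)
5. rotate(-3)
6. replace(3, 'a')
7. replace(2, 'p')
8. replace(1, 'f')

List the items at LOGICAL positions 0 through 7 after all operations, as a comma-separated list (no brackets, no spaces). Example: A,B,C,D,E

Answer: A,f,p,a,E,F,G,H

Derivation:
After op 1 (swap(1, 3)): offset=0, physical=[A,D,C,B,E,F,G,H], logical=[A,D,C,B,E,F,G,H]
After op 2 (rotate(-3)): offset=5, physical=[A,D,C,B,E,F,G,H], logical=[F,G,H,A,D,C,B,E]
After op 3 (rotate(-1)): offset=4, physical=[A,D,C,B,E,F,G,H], logical=[E,F,G,H,A,D,C,B]
After op 4 (rotate(-1)): offset=3, physical=[A,D,C,B,E,F,G,H], logical=[B,E,F,G,H,A,D,C]
After op 5 (rotate(-3)): offset=0, physical=[A,D,C,B,E,F,G,H], logical=[A,D,C,B,E,F,G,H]
After op 6 (replace(3, 'a')): offset=0, physical=[A,D,C,a,E,F,G,H], logical=[A,D,C,a,E,F,G,H]
After op 7 (replace(2, 'p')): offset=0, physical=[A,D,p,a,E,F,G,H], logical=[A,D,p,a,E,F,G,H]
After op 8 (replace(1, 'f')): offset=0, physical=[A,f,p,a,E,F,G,H], logical=[A,f,p,a,E,F,G,H]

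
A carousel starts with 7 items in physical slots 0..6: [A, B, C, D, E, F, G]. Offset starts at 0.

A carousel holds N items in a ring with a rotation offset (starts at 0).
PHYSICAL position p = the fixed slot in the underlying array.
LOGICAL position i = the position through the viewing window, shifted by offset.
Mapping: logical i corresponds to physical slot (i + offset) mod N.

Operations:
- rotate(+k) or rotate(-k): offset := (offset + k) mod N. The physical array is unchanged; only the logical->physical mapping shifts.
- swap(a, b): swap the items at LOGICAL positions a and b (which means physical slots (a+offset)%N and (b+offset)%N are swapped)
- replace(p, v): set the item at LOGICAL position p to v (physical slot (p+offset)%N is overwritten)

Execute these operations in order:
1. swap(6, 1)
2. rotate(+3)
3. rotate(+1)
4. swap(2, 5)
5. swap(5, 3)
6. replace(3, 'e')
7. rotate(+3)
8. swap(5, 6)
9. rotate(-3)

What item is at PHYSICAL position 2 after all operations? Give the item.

After op 1 (swap(6, 1)): offset=0, physical=[A,G,C,D,E,F,B], logical=[A,G,C,D,E,F,B]
After op 2 (rotate(+3)): offset=3, physical=[A,G,C,D,E,F,B], logical=[D,E,F,B,A,G,C]
After op 3 (rotate(+1)): offset=4, physical=[A,G,C,D,E,F,B], logical=[E,F,B,A,G,C,D]
After op 4 (swap(2, 5)): offset=4, physical=[A,G,B,D,E,F,C], logical=[E,F,C,A,G,B,D]
After op 5 (swap(5, 3)): offset=4, physical=[B,G,A,D,E,F,C], logical=[E,F,C,B,G,A,D]
After op 6 (replace(3, 'e')): offset=4, physical=[e,G,A,D,E,F,C], logical=[E,F,C,e,G,A,D]
After op 7 (rotate(+3)): offset=0, physical=[e,G,A,D,E,F,C], logical=[e,G,A,D,E,F,C]
After op 8 (swap(5, 6)): offset=0, physical=[e,G,A,D,E,C,F], logical=[e,G,A,D,E,C,F]
After op 9 (rotate(-3)): offset=4, physical=[e,G,A,D,E,C,F], logical=[E,C,F,e,G,A,D]

Answer: A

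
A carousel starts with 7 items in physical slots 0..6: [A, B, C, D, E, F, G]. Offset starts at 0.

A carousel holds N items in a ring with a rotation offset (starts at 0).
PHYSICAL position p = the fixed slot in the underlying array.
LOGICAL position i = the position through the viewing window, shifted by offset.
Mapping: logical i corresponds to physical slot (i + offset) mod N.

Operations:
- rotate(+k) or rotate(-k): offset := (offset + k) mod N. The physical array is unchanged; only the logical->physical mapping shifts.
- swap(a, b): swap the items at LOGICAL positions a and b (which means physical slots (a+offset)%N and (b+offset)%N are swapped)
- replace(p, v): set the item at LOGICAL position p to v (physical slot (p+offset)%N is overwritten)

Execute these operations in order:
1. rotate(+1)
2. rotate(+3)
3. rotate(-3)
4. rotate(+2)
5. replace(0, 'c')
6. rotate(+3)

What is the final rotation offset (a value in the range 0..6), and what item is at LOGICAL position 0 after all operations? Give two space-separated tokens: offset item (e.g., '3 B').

After op 1 (rotate(+1)): offset=1, physical=[A,B,C,D,E,F,G], logical=[B,C,D,E,F,G,A]
After op 2 (rotate(+3)): offset=4, physical=[A,B,C,D,E,F,G], logical=[E,F,G,A,B,C,D]
After op 3 (rotate(-3)): offset=1, physical=[A,B,C,D,E,F,G], logical=[B,C,D,E,F,G,A]
After op 4 (rotate(+2)): offset=3, physical=[A,B,C,D,E,F,G], logical=[D,E,F,G,A,B,C]
After op 5 (replace(0, 'c')): offset=3, physical=[A,B,C,c,E,F,G], logical=[c,E,F,G,A,B,C]
After op 6 (rotate(+3)): offset=6, physical=[A,B,C,c,E,F,G], logical=[G,A,B,C,c,E,F]

Answer: 6 G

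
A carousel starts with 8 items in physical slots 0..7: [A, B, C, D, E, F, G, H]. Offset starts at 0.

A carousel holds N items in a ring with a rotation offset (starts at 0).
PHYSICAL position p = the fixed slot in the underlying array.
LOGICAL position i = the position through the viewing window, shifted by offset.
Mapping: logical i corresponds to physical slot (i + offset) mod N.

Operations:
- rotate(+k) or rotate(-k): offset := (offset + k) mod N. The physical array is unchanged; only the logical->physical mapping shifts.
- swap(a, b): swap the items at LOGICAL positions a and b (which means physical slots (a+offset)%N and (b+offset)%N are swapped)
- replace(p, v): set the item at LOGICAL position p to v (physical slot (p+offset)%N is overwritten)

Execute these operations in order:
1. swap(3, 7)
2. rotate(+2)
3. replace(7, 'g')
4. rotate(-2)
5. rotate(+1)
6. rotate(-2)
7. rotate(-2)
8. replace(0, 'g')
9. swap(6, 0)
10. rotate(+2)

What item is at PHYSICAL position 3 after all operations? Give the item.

Answer: g

Derivation:
After op 1 (swap(3, 7)): offset=0, physical=[A,B,C,H,E,F,G,D], logical=[A,B,C,H,E,F,G,D]
After op 2 (rotate(+2)): offset=2, physical=[A,B,C,H,E,F,G,D], logical=[C,H,E,F,G,D,A,B]
After op 3 (replace(7, 'g')): offset=2, physical=[A,g,C,H,E,F,G,D], logical=[C,H,E,F,G,D,A,g]
After op 4 (rotate(-2)): offset=0, physical=[A,g,C,H,E,F,G,D], logical=[A,g,C,H,E,F,G,D]
After op 5 (rotate(+1)): offset=1, physical=[A,g,C,H,E,F,G,D], logical=[g,C,H,E,F,G,D,A]
After op 6 (rotate(-2)): offset=7, physical=[A,g,C,H,E,F,G,D], logical=[D,A,g,C,H,E,F,G]
After op 7 (rotate(-2)): offset=5, physical=[A,g,C,H,E,F,G,D], logical=[F,G,D,A,g,C,H,E]
After op 8 (replace(0, 'g')): offset=5, physical=[A,g,C,H,E,g,G,D], logical=[g,G,D,A,g,C,H,E]
After op 9 (swap(6, 0)): offset=5, physical=[A,g,C,g,E,H,G,D], logical=[H,G,D,A,g,C,g,E]
After op 10 (rotate(+2)): offset=7, physical=[A,g,C,g,E,H,G,D], logical=[D,A,g,C,g,E,H,G]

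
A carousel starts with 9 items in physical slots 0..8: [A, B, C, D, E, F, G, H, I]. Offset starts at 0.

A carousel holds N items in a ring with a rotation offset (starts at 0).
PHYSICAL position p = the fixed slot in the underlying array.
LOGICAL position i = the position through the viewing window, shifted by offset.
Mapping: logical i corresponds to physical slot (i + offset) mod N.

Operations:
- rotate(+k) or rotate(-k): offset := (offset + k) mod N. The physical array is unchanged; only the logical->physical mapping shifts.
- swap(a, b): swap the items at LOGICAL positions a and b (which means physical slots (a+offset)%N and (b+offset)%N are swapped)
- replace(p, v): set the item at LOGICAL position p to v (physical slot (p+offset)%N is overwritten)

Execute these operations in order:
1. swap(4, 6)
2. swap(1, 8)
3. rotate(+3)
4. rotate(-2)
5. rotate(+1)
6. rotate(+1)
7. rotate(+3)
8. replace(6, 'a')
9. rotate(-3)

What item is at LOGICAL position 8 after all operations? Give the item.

Answer: C

Derivation:
After op 1 (swap(4, 6)): offset=0, physical=[A,B,C,D,G,F,E,H,I], logical=[A,B,C,D,G,F,E,H,I]
After op 2 (swap(1, 8)): offset=0, physical=[A,I,C,D,G,F,E,H,B], logical=[A,I,C,D,G,F,E,H,B]
After op 3 (rotate(+3)): offset=3, physical=[A,I,C,D,G,F,E,H,B], logical=[D,G,F,E,H,B,A,I,C]
After op 4 (rotate(-2)): offset=1, physical=[A,I,C,D,G,F,E,H,B], logical=[I,C,D,G,F,E,H,B,A]
After op 5 (rotate(+1)): offset=2, physical=[A,I,C,D,G,F,E,H,B], logical=[C,D,G,F,E,H,B,A,I]
After op 6 (rotate(+1)): offset=3, physical=[A,I,C,D,G,F,E,H,B], logical=[D,G,F,E,H,B,A,I,C]
After op 7 (rotate(+3)): offset=6, physical=[A,I,C,D,G,F,E,H,B], logical=[E,H,B,A,I,C,D,G,F]
After op 8 (replace(6, 'a')): offset=6, physical=[A,I,C,a,G,F,E,H,B], logical=[E,H,B,A,I,C,a,G,F]
After op 9 (rotate(-3)): offset=3, physical=[A,I,C,a,G,F,E,H,B], logical=[a,G,F,E,H,B,A,I,C]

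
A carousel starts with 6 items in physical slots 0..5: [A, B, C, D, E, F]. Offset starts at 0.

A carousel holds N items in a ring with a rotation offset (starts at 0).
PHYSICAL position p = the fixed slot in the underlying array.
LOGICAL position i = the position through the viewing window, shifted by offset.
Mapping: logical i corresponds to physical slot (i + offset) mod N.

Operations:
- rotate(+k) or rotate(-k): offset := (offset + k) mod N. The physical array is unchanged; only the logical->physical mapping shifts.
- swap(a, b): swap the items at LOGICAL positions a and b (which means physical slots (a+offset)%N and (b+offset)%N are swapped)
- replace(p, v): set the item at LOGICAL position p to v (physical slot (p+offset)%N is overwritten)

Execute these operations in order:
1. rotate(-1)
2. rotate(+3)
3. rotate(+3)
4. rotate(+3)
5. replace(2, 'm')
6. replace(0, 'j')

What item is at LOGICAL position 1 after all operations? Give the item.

After op 1 (rotate(-1)): offset=5, physical=[A,B,C,D,E,F], logical=[F,A,B,C,D,E]
After op 2 (rotate(+3)): offset=2, physical=[A,B,C,D,E,F], logical=[C,D,E,F,A,B]
After op 3 (rotate(+3)): offset=5, physical=[A,B,C,D,E,F], logical=[F,A,B,C,D,E]
After op 4 (rotate(+3)): offset=2, physical=[A,B,C,D,E,F], logical=[C,D,E,F,A,B]
After op 5 (replace(2, 'm')): offset=2, physical=[A,B,C,D,m,F], logical=[C,D,m,F,A,B]
After op 6 (replace(0, 'j')): offset=2, physical=[A,B,j,D,m,F], logical=[j,D,m,F,A,B]

Answer: D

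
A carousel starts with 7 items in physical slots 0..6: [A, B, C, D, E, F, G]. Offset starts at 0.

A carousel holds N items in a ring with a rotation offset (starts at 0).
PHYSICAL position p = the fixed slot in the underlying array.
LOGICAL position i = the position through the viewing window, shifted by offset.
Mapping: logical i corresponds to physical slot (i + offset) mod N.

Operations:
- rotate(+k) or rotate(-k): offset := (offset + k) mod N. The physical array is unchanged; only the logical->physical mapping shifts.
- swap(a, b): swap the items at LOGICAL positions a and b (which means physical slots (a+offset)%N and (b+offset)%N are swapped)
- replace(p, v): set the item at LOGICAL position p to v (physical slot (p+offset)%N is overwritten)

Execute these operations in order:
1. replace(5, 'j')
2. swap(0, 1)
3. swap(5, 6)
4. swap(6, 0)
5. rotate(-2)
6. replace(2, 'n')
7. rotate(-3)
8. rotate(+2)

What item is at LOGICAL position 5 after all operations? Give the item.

Answer: C

Derivation:
After op 1 (replace(5, 'j')): offset=0, physical=[A,B,C,D,E,j,G], logical=[A,B,C,D,E,j,G]
After op 2 (swap(0, 1)): offset=0, physical=[B,A,C,D,E,j,G], logical=[B,A,C,D,E,j,G]
After op 3 (swap(5, 6)): offset=0, physical=[B,A,C,D,E,G,j], logical=[B,A,C,D,E,G,j]
After op 4 (swap(6, 0)): offset=0, physical=[j,A,C,D,E,G,B], logical=[j,A,C,D,E,G,B]
After op 5 (rotate(-2)): offset=5, physical=[j,A,C,D,E,G,B], logical=[G,B,j,A,C,D,E]
After op 6 (replace(2, 'n')): offset=5, physical=[n,A,C,D,E,G,B], logical=[G,B,n,A,C,D,E]
After op 7 (rotate(-3)): offset=2, physical=[n,A,C,D,E,G,B], logical=[C,D,E,G,B,n,A]
After op 8 (rotate(+2)): offset=4, physical=[n,A,C,D,E,G,B], logical=[E,G,B,n,A,C,D]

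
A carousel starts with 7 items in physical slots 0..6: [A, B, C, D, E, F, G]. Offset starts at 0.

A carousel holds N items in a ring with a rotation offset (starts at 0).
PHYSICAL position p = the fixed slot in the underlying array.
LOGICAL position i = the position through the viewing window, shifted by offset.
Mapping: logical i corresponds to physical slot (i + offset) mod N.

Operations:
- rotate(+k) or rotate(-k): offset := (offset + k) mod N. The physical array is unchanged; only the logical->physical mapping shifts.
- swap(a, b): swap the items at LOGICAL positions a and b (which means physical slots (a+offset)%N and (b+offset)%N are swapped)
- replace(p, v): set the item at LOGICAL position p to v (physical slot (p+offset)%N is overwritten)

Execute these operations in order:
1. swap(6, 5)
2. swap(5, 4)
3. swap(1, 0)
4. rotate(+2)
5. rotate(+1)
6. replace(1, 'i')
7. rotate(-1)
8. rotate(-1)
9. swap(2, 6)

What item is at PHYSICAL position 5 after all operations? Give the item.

Answer: E

Derivation:
After op 1 (swap(6, 5)): offset=0, physical=[A,B,C,D,E,G,F], logical=[A,B,C,D,E,G,F]
After op 2 (swap(5, 4)): offset=0, physical=[A,B,C,D,G,E,F], logical=[A,B,C,D,G,E,F]
After op 3 (swap(1, 0)): offset=0, physical=[B,A,C,D,G,E,F], logical=[B,A,C,D,G,E,F]
After op 4 (rotate(+2)): offset=2, physical=[B,A,C,D,G,E,F], logical=[C,D,G,E,F,B,A]
After op 5 (rotate(+1)): offset=3, physical=[B,A,C,D,G,E,F], logical=[D,G,E,F,B,A,C]
After op 6 (replace(1, 'i')): offset=3, physical=[B,A,C,D,i,E,F], logical=[D,i,E,F,B,A,C]
After op 7 (rotate(-1)): offset=2, physical=[B,A,C,D,i,E,F], logical=[C,D,i,E,F,B,A]
After op 8 (rotate(-1)): offset=1, physical=[B,A,C,D,i,E,F], logical=[A,C,D,i,E,F,B]
After op 9 (swap(2, 6)): offset=1, physical=[D,A,C,B,i,E,F], logical=[A,C,B,i,E,F,D]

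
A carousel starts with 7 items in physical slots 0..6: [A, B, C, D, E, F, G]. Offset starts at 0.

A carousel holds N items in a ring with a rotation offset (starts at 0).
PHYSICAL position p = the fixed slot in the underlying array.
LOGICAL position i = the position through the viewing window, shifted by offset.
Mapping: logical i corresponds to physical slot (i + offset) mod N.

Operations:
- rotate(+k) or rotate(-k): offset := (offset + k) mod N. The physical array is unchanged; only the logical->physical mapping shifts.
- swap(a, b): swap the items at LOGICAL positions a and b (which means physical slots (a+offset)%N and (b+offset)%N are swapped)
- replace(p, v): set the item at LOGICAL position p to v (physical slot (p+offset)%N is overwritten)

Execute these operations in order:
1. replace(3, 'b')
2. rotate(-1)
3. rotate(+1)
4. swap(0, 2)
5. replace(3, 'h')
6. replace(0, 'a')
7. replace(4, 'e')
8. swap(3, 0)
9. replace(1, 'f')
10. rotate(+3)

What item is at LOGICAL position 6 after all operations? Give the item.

Answer: A

Derivation:
After op 1 (replace(3, 'b')): offset=0, physical=[A,B,C,b,E,F,G], logical=[A,B,C,b,E,F,G]
After op 2 (rotate(-1)): offset=6, physical=[A,B,C,b,E,F,G], logical=[G,A,B,C,b,E,F]
After op 3 (rotate(+1)): offset=0, physical=[A,B,C,b,E,F,G], logical=[A,B,C,b,E,F,G]
After op 4 (swap(0, 2)): offset=0, physical=[C,B,A,b,E,F,G], logical=[C,B,A,b,E,F,G]
After op 5 (replace(3, 'h')): offset=0, physical=[C,B,A,h,E,F,G], logical=[C,B,A,h,E,F,G]
After op 6 (replace(0, 'a')): offset=0, physical=[a,B,A,h,E,F,G], logical=[a,B,A,h,E,F,G]
After op 7 (replace(4, 'e')): offset=0, physical=[a,B,A,h,e,F,G], logical=[a,B,A,h,e,F,G]
After op 8 (swap(3, 0)): offset=0, physical=[h,B,A,a,e,F,G], logical=[h,B,A,a,e,F,G]
After op 9 (replace(1, 'f')): offset=0, physical=[h,f,A,a,e,F,G], logical=[h,f,A,a,e,F,G]
After op 10 (rotate(+3)): offset=3, physical=[h,f,A,a,e,F,G], logical=[a,e,F,G,h,f,A]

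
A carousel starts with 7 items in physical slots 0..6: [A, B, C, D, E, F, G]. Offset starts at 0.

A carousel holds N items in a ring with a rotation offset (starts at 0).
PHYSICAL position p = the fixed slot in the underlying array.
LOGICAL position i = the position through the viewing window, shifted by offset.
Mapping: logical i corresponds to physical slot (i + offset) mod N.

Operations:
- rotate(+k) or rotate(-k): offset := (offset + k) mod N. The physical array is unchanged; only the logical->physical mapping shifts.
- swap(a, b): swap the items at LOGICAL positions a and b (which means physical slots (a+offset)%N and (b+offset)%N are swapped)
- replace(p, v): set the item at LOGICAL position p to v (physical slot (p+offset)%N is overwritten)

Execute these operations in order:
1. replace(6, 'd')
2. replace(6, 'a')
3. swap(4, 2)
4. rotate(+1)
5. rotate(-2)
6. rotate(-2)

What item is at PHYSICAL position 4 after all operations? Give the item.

Answer: C

Derivation:
After op 1 (replace(6, 'd')): offset=0, physical=[A,B,C,D,E,F,d], logical=[A,B,C,D,E,F,d]
After op 2 (replace(6, 'a')): offset=0, physical=[A,B,C,D,E,F,a], logical=[A,B,C,D,E,F,a]
After op 3 (swap(4, 2)): offset=0, physical=[A,B,E,D,C,F,a], logical=[A,B,E,D,C,F,a]
After op 4 (rotate(+1)): offset=1, physical=[A,B,E,D,C,F,a], logical=[B,E,D,C,F,a,A]
After op 5 (rotate(-2)): offset=6, physical=[A,B,E,D,C,F,a], logical=[a,A,B,E,D,C,F]
After op 6 (rotate(-2)): offset=4, physical=[A,B,E,D,C,F,a], logical=[C,F,a,A,B,E,D]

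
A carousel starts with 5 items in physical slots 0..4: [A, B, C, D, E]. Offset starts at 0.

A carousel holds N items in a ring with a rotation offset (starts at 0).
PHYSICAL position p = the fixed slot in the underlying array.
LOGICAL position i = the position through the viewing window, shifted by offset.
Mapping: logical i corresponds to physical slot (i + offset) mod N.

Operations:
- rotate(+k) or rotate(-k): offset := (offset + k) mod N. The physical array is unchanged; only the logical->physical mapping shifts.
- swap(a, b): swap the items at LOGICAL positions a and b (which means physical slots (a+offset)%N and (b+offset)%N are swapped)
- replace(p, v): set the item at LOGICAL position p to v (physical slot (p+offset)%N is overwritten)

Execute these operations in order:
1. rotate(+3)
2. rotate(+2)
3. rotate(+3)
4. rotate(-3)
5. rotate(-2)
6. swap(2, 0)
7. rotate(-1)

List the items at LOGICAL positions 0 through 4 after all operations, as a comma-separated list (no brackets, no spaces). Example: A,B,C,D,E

Answer: C,A,E,D,B

Derivation:
After op 1 (rotate(+3)): offset=3, physical=[A,B,C,D,E], logical=[D,E,A,B,C]
After op 2 (rotate(+2)): offset=0, physical=[A,B,C,D,E], logical=[A,B,C,D,E]
After op 3 (rotate(+3)): offset=3, physical=[A,B,C,D,E], logical=[D,E,A,B,C]
After op 4 (rotate(-3)): offset=0, physical=[A,B,C,D,E], logical=[A,B,C,D,E]
After op 5 (rotate(-2)): offset=3, physical=[A,B,C,D,E], logical=[D,E,A,B,C]
After op 6 (swap(2, 0)): offset=3, physical=[D,B,C,A,E], logical=[A,E,D,B,C]
After op 7 (rotate(-1)): offset=2, physical=[D,B,C,A,E], logical=[C,A,E,D,B]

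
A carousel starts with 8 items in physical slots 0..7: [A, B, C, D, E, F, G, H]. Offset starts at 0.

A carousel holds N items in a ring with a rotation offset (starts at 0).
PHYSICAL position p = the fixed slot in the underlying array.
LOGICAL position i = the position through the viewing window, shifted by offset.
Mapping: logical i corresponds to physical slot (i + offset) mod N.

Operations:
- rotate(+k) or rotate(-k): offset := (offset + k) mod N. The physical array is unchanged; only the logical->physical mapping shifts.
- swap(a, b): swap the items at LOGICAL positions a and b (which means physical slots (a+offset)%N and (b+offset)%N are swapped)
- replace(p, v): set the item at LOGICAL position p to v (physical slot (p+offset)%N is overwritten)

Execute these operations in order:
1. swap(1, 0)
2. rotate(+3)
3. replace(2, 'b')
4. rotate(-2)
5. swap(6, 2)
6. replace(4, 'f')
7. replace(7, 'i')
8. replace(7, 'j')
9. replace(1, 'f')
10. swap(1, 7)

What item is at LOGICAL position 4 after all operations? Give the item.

After op 1 (swap(1, 0)): offset=0, physical=[B,A,C,D,E,F,G,H], logical=[B,A,C,D,E,F,G,H]
After op 2 (rotate(+3)): offset=3, physical=[B,A,C,D,E,F,G,H], logical=[D,E,F,G,H,B,A,C]
After op 3 (replace(2, 'b')): offset=3, physical=[B,A,C,D,E,b,G,H], logical=[D,E,b,G,H,B,A,C]
After op 4 (rotate(-2)): offset=1, physical=[B,A,C,D,E,b,G,H], logical=[A,C,D,E,b,G,H,B]
After op 5 (swap(6, 2)): offset=1, physical=[B,A,C,H,E,b,G,D], logical=[A,C,H,E,b,G,D,B]
After op 6 (replace(4, 'f')): offset=1, physical=[B,A,C,H,E,f,G,D], logical=[A,C,H,E,f,G,D,B]
After op 7 (replace(7, 'i')): offset=1, physical=[i,A,C,H,E,f,G,D], logical=[A,C,H,E,f,G,D,i]
After op 8 (replace(7, 'j')): offset=1, physical=[j,A,C,H,E,f,G,D], logical=[A,C,H,E,f,G,D,j]
After op 9 (replace(1, 'f')): offset=1, physical=[j,A,f,H,E,f,G,D], logical=[A,f,H,E,f,G,D,j]
After op 10 (swap(1, 7)): offset=1, physical=[f,A,j,H,E,f,G,D], logical=[A,j,H,E,f,G,D,f]

Answer: f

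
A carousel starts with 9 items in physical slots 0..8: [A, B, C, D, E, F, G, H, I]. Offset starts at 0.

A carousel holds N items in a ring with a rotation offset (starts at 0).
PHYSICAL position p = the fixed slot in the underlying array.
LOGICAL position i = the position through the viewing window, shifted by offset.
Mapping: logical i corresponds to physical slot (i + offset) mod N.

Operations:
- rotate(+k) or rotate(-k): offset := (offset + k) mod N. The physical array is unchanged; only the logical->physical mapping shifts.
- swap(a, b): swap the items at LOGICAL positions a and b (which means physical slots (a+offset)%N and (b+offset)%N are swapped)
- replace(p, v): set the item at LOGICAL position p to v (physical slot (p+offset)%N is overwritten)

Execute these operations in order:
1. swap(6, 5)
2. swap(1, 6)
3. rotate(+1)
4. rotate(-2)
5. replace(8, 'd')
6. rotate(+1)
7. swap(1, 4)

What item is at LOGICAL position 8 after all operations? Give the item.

Answer: I

Derivation:
After op 1 (swap(6, 5)): offset=0, physical=[A,B,C,D,E,G,F,H,I], logical=[A,B,C,D,E,G,F,H,I]
After op 2 (swap(1, 6)): offset=0, physical=[A,F,C,D,E,G,B,H,I], logical=[A,F,C,D,E,G,B,H,I]
After op 3 (rotate(+1)): offset=1, physical=[A,F,C,D,E,G,B,H,I], logical=[F,C,D,E,G,B,H,I,A]
After op 4 (rotate(-2)): offset=8, physical=[A,F,C,D,E,G,B,H,I], logical=[I,A,F,C,D,E,G,B,H]
After op 5 (replace(8, 'd')): offset=8, physical=[A,F,C,D,E,G,B,d,I], logical=[I,A,F,C,D,E,G,B,d]
After op 6 (rotate(+1)): offset=0, physical=[A,F,C,D,E,G,B,d,I], logical=[A,F,C,D,E,G,B,d,I]
After op 7 (swap(1, 4)): offset=0, physical=[A,E,C,D,F,G,B,d,I], logical=[A,E,C,D,F,G,B,d,I]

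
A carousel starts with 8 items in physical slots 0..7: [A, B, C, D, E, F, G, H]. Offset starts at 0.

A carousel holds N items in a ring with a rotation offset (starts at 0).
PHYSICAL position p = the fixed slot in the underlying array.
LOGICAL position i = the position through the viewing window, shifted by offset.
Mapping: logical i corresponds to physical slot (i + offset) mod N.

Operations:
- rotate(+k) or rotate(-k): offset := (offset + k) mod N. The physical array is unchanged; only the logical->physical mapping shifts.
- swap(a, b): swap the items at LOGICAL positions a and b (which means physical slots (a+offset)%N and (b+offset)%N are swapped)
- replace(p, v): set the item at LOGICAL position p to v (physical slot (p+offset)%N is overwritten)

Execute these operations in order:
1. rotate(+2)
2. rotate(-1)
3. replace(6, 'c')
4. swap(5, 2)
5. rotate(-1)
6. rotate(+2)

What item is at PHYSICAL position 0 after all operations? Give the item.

After op 1 (rotate(+2)): offset=2, physical=[A,B,C,D,E,F,G,H], logical=[C,D,E,F,G,H,A,B]
After op 2 (rotate(-1)): offset=1, physical=[A,B,C,D,E,F,G,H], logical=[B,C,D,E,F,G,H,A]
After op 3 (replace(6, 'c')): offset=1, physical=[A,B,C,D,E,F,G,c], logical=[B,C,D,E,F,G,c,A]
After op 4 (swap(5, 2)): offset=1, physical=[A,B,C,G,E,F,D,c], logical=[B,C,G,E,F,D,c,A]
After op 5 (rotate(-1)): offset=0, physical=[A,B,C,G,E,F,D,c], logical=[A,B,C,G,E,F,D,c]
After op 6 (rotate(+2)): offset=2, physical=[A,B,C,G,E,F,D,c], logical=[C,G,E,F,D,c,A,B]

Answer: A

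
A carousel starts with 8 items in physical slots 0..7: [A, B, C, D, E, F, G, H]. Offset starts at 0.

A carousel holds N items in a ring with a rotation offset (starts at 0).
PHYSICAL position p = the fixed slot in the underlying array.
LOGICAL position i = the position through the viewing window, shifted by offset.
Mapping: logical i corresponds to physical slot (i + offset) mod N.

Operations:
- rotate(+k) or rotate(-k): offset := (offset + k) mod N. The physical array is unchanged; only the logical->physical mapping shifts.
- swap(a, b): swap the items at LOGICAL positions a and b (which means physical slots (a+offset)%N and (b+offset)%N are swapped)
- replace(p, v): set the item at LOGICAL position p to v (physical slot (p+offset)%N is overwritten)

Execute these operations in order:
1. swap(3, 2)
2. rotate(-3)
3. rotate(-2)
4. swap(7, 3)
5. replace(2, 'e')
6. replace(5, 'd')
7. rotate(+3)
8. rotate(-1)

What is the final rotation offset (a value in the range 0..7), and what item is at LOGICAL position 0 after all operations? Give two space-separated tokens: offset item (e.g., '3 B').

After op 1 (swap(3, 2)): offset=0, physical=[A,B,D,C,E,F,G,H], logical=[A,B,D,C,E,F,G,H]
After op 2 (rotate(-3)): offset=5, physical=[A,B,D,C,E,F,G,H], logical=[F,G,H,A,B,D,C,E]
After op 3 (rotate(-2)): offset=3, physical=[A,B,D,C,E,F,G,H], logical=[C,E,F,G,H,A,B,D]
After op 4 (swap(7, 3)): offset=3, physical=[A,B,G,C,E,F,D,H], logical=[C,E,F,D,H,A,B,G]
After op 5 (replace(2, 'e')): offset=3, physical=[A,B,G,C,E,e,D,H], logical=[C,E,e,D,H,A,B,G]
After op 6 (replace(5, 'd')): offset=3, physical=[d,B,G,C,E,e,D,H], logical=[C,E,e,D,H,d,B,G]
After op 7 (rotate(+3)): offset=6, physical=[d,B,G,C,E,e,D,H], logical=[D,H,d,B,G,C,E,e]
After op 8 (rotate(-1)): offset=5, physical=[d,B,G,C,E,e,D,H], logical=[e,D,H,d,B,G,C,E]

Answer: 5 e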